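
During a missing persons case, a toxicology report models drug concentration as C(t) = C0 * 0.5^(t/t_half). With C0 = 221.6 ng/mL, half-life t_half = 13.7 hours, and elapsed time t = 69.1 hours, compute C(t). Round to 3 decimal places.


Drug concentration decay:
Number of half-lives = t / t_half = 69.1 / 13.7 = 5.043796
Decay factor = 0.5^5.043796 = 0.0303156
C(t) = 221.6 * 0.0303156 = 6.718 ng/mL

6.718


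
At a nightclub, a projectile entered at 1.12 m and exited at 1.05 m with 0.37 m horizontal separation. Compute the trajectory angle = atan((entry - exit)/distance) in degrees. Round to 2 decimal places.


Bullet trajectory angle:
Height difference = 1.12 - 1.05 = 0.07 m
angle = atan(0.07 / 0.37)
angle = atan(0.189189)
angle = 10.71 degrees

10.71


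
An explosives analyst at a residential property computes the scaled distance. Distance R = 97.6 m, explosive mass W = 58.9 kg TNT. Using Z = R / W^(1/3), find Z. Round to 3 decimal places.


Scaled distance calculation:
W^(1/3) = 58.9^(1/3) = 3.890796
Z = R / W^(1/3) = 97.6 / 3.890796
Z = 25.085 m/kg^(1/3)

25.085


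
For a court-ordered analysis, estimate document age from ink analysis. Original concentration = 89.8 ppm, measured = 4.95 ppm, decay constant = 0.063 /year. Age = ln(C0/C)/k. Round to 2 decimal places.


Document age estimation:
C0/C = 89.8 / 4.95 = 18.141414
ln(C0/C) = 2.898197
t = 2.898197 / 0.063 = 46.00 years

46.00


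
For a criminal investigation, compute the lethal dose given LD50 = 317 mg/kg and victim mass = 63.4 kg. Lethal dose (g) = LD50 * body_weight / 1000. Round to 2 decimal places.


Lethal dose calculation:
Lethal dose = LD50 * body_weight / 1000
= 317 * 63.4 / 1000
= 20097.8 / 1000
= 20.10 g

20.10


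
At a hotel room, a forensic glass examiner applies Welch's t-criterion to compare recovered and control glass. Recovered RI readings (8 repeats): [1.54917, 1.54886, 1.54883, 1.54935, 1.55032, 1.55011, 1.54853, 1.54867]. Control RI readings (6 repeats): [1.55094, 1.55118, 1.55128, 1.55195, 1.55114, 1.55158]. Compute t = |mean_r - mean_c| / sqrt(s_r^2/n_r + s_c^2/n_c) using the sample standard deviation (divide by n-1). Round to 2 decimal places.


Welch's t-criterion for glass RI comparison:
Recovered mean = sum / n_r = 12.39384 / 8 = 1.54923
Control mean = sum / n_c = 9.30807 / 6 = 1.551345
Recovered sample variance s_r^2 = 4.40143e-07
Control sample variance s_c^2 = 1.3175e-07
Welch SE (unpooled) = sqrt(s_r^2/n_r + s_c^2/n_c) = sqrt(5.50179e-08 + 2.19583e-08) = sqrt(7.69762e-08) = 0.000277446
|mean_r - mean_c| = 0.002115
t = 0.002115 / 0.000277446 = 7.62

7.62


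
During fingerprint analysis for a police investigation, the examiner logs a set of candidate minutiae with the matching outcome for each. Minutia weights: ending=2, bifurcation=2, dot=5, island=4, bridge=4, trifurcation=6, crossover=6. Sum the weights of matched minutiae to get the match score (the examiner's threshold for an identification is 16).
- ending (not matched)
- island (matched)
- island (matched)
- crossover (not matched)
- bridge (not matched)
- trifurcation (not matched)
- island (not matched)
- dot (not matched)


Weighted minutiae match score:
  ending: not matched, +0
  island: matched, +4 (running total 4)
  island: matched, +4 (running total 8)
  crossover: not matched, +0
  bridge: not matched, +0
  trifurcation: not matched, +0
  island: not matched, +0
  dot: not matched, +0
Total score = 8
Threshold = 16; verdict = inconclusive

8


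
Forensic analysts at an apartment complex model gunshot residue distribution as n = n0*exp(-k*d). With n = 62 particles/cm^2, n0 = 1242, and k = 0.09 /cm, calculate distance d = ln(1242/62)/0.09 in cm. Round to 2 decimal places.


GSR distance calculation:
n0/n = 1242 / 62 = 20.032258
ln(n0/n) = 2.997344
d = 2.997344 / 0.09 = 33.30 cm

33.30


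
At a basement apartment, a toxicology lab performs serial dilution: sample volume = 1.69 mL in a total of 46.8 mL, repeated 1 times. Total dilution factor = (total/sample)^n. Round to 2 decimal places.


Dilution factor calculation:
Single dilution = V_total / V_sample = 46.8 / 1.69 ≈ 27.692308
Number of dilutions = 1
Total DF = (46.8 / 1.69)^1 (full precision, rounded at the end) = 27.69

27.69


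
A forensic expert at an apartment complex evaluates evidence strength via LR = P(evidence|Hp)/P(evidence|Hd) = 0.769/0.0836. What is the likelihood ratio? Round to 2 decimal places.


Likelihood ratio calculation:
LR = P(E|Hp) / P(E|Hd)
LR = 0.769 / 0.0836
LR = 9.20

9.20


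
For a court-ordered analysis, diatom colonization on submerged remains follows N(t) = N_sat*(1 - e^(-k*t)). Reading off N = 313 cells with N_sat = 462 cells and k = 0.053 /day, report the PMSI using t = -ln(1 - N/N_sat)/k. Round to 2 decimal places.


PMSI from diatom colonization curve:
N / N_sat = 313 / 462 = 0.677489
1 - N/N_sat = 0.322511
ln(1 - N/N_sat) = -1.131618
t = -ln(1 - N/N_sat) / k = -(-1.131618) / 0.053 = 21.35 days

21.35


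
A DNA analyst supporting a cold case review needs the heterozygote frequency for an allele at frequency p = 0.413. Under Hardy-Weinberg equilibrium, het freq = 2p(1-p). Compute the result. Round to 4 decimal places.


Hardy-Weinberg heterozygote frequency:
q = 1 - p = 1 - 0.413 = 0.587
2pq = 2 * 0.413 * 0.587 = 0.4849

0.4849


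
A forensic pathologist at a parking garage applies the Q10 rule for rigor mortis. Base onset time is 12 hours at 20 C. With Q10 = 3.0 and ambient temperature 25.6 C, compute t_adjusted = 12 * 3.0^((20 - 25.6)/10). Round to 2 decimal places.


Rigor mortis time adjustment:
Exponent = (T_ref - T_actual) / 10 = (20 - 25.6) / 10 = -0.56
Q10 factor = 3.0^-0.56 = 0.54052
t_adjusted = 12 * 0.54052 = 6.49 hours

6.49


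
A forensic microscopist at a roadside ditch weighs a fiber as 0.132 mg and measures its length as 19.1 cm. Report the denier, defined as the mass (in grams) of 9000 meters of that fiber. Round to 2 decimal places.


Denier calculation:
Mass in grams = 0.132 mg / 1000 = 0.000132 g
Length in meters = 19.1 cm / 100 = 0.191 m
Linear density = mass / length = 0.000132 / 0.191 = 0.0006911 g/m
Denier = (g/m) * 9000 = 0.0006911 * 9000 = 6.22

6.22


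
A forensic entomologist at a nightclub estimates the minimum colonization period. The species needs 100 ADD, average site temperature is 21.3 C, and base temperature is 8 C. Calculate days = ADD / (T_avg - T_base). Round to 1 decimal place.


Insect development time:
Effective temperature = avg_temp - T_base = 21.3 - 8 = 13.3 C
Days = ADD / effective_temp = 100 / 13.3 = 7.5 days

7.5


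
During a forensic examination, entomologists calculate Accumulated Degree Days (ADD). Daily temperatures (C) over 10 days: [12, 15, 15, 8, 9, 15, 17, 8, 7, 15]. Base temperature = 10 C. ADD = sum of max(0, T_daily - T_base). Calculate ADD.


Computing ADD day by day:
Day 1: max(0, 12 - 10) = 2
Day 2: max(0, 15 - 10) = 5
Day 3: max(0, 15 - 10) = 5
Day 4: max(0, 8 - 10) = 0
Day 5: max(0, 9 - 10) = 0
Day 6: max(0, 15 - 10) = 5
Day 7: max(0, 17 - 10) = 7
Day 8: max(0, 8 - 10) = 0
Day 9: max(0, 7 - 10) = 0
Day 10: max(0, 15 - 10) = 5
Total ADD = 29

29


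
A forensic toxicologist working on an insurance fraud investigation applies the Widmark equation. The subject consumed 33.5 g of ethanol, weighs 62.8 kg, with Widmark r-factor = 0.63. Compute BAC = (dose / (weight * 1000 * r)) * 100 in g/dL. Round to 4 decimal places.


Applying the Widmark formula:
BAC = (dose_g / (body_wt * 1000 * r)) * 100
Denominator = 62.8 * 1000 * 0.63 = 39564
BAC = (33.5 / 39564) * 100
BAC = 0.0847 g/dL

0.0847


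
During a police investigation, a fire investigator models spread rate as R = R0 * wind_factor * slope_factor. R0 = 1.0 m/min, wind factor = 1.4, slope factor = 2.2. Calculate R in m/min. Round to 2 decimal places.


Fire spread rate calculation:
R = R0 * wind_factor * slope_factor
= 1.0 * 1.4 * 2.2
= 1.4 * 2.2
= 3.08 m/min

3.08


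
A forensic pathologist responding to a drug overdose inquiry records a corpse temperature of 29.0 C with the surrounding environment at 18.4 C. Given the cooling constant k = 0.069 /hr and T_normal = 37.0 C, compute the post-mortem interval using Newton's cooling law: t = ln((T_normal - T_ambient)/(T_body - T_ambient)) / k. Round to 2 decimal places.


Using Newton's law of cooling:
t = ln((T_normal - T_ambient) / (T_body - T_ambient)) / k
T_normal - T_ambient = 18.6
T_body - T_ambient = 10.6
Ratio = 1.754717
ln(ratio) = 0.562308
t = 0.562308 / 0.069 = 8.15 hours

8.15


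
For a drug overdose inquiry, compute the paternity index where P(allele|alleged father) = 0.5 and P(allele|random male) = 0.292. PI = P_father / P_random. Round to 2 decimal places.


Paternity Index calculation:
PI = P(allele|father) / P(allele|random)
PI = 0.5 / 0.292
PI = 1.71

1.71


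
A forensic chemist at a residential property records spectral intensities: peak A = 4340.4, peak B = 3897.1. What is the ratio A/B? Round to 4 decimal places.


Spectral peak ratio:
Peak A = 4340.4 counts
Peak B = 3897.1 counts
Ratio = 4340.4 / 3897.1 = 1.1138

1.1138


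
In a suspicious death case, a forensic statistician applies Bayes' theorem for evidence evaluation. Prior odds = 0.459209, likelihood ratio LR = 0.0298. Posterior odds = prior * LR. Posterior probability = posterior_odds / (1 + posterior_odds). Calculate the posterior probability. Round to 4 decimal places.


Bayesian evidence evaluation:
Posterior odds = prior_odds * LR = 0.459209 * 0.0298 = 0.01368443
Posterior probability = posterior_odds / (1 + posterior_odds)
= 0.01368443 / (1 + 0.01368443)
= 0.01368443 / 1.01368443
= 0.0135

0.0135


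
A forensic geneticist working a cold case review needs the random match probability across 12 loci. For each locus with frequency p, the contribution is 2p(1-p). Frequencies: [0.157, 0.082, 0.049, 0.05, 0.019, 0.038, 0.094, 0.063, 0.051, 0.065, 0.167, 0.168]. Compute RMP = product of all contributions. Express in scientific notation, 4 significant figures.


Computing RMP for 12 loci:
Locus 1: 2 * 0.157 * 0.843 = 0.264702
Locus 2: 2 * 0.082 * 0.918 = 0.150552
Locus 3: 2 * 0.049 * 0.951 = 0.093198
Locus 4: 2 * 0.05 * 0.95 = 0.095
Locus 5: 2 * 0.019 * 0.981 = 0.037278
Locus 6: 2 * 0.038 * 0.962 = 0.073112
Locus 7: 2 * 0.094 * 0.906 = 0.170328
Locus 8: 2 * 0.063 * 0.937 = 0.118062
Locus 9: 2 * 0.051 * 0.949 = 0.096798
Locus 10: 2 * 0.065 * 0.935 = 0.12155
Locus 11: 2 * 0.167 * 0.833 = 0.278222
Locus 12: 2 * 0.168 * 0.832 = 0.279552
RMP = 1.770e-11

1.770e-11


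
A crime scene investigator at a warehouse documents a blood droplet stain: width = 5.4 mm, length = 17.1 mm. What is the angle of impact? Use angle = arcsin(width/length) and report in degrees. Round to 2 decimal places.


Blood spatter impact angle calculation:
width / length = 5.4 / 17.1 = 0.315789
angle = arcsin(0.315789)
angle = 18.41 degrees

18.41


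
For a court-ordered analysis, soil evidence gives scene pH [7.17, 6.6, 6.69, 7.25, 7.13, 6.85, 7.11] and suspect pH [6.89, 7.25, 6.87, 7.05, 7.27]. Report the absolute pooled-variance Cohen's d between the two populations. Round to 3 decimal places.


Pooled-variance Cohen's d for soil pH comparison:
Scene mean = 48.8 / 7 = 6.971429
Suspect mean = 35.33 / 5 = 7.066
Scene sample variance s_s^2 = 0.065548
Suspect sample variance s_c^2 = 0.03628
Pooled variance = ((n_s-1)*s_s^2 + (n_c-1)*s_c^2) / (n_s + n_c - 2) = 0.053841
Pooled SD = sqrt(0.053841) = 0.232037
Mean difference = -0.094571
|d| = |-0.094571| / 0.232037 = 0.408

0.408


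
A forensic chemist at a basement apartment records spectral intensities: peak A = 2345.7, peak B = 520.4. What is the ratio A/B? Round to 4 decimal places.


Spectral peak ratio:
Peak A = 2345.7 counts
Peak B = 520.4 counts
Ratio = 2345.7 / 520.4 = 4.5075

4.5075


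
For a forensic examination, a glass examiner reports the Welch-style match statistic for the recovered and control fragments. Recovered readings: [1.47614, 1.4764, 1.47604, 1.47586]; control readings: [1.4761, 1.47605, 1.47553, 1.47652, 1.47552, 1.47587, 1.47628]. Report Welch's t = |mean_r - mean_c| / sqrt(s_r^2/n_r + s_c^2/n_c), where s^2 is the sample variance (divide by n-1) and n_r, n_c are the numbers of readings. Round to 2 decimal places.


Welch's t-criterion for glass RI comparison:
Recovered mean = sum / n_r = 5.90444 / 4 = 1.47611
Control mean = sum / n_c = 10.33187 / 7 = 1.4759814
Recovered sample variance s_r^2 = 5.08e-08
Control sample variance s_c^2 = 1.37848e-07
Welch SE (unpooled) = sqrt(s_r^2/n_r + s_c^2/n_c) = sqrt(1.27e-08 + 1.96925e-08) = sqrt(3.23925e-08) = 0.000179979
|mean_r - mean_c| = 0.000128571
t = 0.000128571 / 0.000179979 = 0.71

0.71


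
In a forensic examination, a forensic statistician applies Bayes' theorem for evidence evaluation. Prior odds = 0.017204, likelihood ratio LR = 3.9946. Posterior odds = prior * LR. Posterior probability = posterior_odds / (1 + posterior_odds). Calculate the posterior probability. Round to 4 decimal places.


Bayesian evidence evaluation:
Posterior odds = prior_odds * LR = 0.017204 * 3.9946 = 0.0687231
Posterior probability = posterior_odds / (1 + posterior_odds)
= 0.0687231 / (1 + 0.0687231)
= 0.0687231 / 1.0687231
= 0.0643

0.0643


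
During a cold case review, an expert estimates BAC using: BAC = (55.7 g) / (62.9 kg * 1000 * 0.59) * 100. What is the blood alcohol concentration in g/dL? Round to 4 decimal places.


Applying the Widmark formula:
BAC = (dose_g / (body_wt * 1000 * r)) * 100
Denominator = 62.9 * 1000 * 0.59 = 37111
BAC = (55.7 / 37111) * 100
BAC = 0.1501 g/dL

0.1501


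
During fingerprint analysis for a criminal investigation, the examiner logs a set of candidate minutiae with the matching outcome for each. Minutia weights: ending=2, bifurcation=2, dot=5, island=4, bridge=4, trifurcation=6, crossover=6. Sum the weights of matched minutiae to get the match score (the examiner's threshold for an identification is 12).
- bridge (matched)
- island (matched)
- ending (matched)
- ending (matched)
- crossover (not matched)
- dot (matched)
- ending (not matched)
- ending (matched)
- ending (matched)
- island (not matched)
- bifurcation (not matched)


Weighted minutiae match score:
  bridge: matched, +4 (running total 4)
  island: matched, +4 (running total 8)
  ending: matched, +2 (running total 10)
  ending: matched, +2 (running total 12)
  crossover: not matched, +0
  dot: matched, +5 (running total 17)
  ending: not matched, +0
  ending: matched, +2 (running total 19)
  ending: matched, +2 (running total 21)
  island: not matched, +0
  bifurcation: not matched, +0
Total score = 21
Threshold = 12; verdict = identification

21


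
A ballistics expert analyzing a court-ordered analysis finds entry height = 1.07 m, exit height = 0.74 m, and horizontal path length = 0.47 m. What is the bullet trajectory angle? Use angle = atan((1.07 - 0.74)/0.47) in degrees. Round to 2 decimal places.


Bullet trajectory angle:
Height difference = 1.07 - 0.74 = 0.33 m
angle = atan(0.33 / 0.47)
angle = atan(0.702128)
angle = 35.07 degrees

35.07


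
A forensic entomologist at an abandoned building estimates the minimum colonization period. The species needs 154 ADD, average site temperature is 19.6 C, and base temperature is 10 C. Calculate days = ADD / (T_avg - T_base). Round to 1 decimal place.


Insect development time:
Effective temperature = avg_temp - T_base = 19.6 - 10 = 9.6 C
Days = ADD / effective_temp = 154 / 9.6 = 16.0 days

16.0


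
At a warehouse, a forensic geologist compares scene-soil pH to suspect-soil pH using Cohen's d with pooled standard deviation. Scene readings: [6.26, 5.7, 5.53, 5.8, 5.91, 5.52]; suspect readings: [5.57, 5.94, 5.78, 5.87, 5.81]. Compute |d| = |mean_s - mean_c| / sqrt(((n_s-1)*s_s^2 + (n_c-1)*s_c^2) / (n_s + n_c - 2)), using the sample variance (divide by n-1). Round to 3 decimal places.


Pooled-variance Cohen's d for soil pH comparison:
Scene mean = 34.72 / 6 = 5.786667
Suspect mean = 28.97 / 5 = 5.794
Scene sample variance s_s^2 = 0.076787
Suspect sample variance s_c^2 = 0.01943
Pooled variance = ((n_s-1)*s_s^2 + (n_c-1)*s_c^2) / (n_s + n_c - 2) = 0.051295
Pooled SD = sqrt(0.051295) = 0.226484
Mean difference = -0.007333
|d| = |-0.007333| / 0.226484 = 0.032

0.032


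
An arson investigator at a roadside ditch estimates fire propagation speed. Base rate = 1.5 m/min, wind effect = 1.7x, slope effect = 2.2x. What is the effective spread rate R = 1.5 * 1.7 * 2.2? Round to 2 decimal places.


Fire spread rate calculation:
R = R0 * wind_factor * slope_factor
= 1.5 * 1.7 * 2.2
= 2.55 * 2.2
= 5.61 m/min

5.61


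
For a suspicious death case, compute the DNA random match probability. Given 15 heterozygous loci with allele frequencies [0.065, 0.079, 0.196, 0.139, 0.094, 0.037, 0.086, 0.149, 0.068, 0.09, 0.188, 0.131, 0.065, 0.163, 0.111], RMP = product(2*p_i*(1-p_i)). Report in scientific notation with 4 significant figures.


Computing RMP for 15 loci:
Locus 1: 2 * 0.065 * 0.935 = 0.12155
Locus 2: 2 * 0.079 * 0.921 = 0.145518
Locus 3: 2 * 0.196 * 0.804 = 0.315168
Locus 4: 2 * 0.139 * 0.861 = 0.239358
Locus 5: 2 * 0.094 * 0.906 = 0.170328
Locus 6: 2 * 0.037 * 0.963 = 0.071262
Locus 7: 2 * 0.086 * 0.914 = 0.157208
Locus 8: 2 * 0.149 * 0.851 = 0.253598
Locus 9: 2 * 0.068 * 0.932 = 0.126752
Locus 10: 2 * 0.09 * 0.91 = 0.1638
Locus 11: 2 * 0.188 * 0.812 = 0.305312
Locus 12: 2 * 0.131 * 0.869 = 0.227678
Locus 13: 2 * 0.065 * 0.935 = 0.12155
Locus 14: 2 * 0.163 * 0.837 = 0.272862
Locus 15: 2 * 0.111 * 0.889 = 0.197358
RMP = 6.100e-12

6.100e-12


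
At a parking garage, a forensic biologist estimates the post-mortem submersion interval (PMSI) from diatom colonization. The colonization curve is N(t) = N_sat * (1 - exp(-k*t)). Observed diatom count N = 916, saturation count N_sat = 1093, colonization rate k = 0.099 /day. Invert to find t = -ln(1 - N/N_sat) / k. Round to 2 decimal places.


PMSI from diatom colonization curve:
N / N_sat = 916 / 1093 = 0.83806
1 - N/N_sat = 0.16194
ln(1 - N/N_sat) = -1.820529
t = -ln(1 - N/N_sat) / k = -(-1.820529) / 0.099 = 18.39 days

18.39


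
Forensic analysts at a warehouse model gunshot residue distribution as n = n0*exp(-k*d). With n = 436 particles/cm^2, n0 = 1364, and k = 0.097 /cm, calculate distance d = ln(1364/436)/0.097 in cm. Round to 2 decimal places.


GSR distance calculation:
n0/n = 1364 / 436 = 3.12844
ln(n0/n) = 1.140534
d = 1.140534 / 0.097 = 11.76 cm

11.76


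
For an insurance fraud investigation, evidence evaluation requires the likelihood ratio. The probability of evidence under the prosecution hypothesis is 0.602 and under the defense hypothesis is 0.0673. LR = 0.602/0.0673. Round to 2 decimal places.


Likelihood ratio calculation:
LR = P(E|Hp) / P(E|Hd)
LR = 0.602 / 0.0673
LR = 8.95

8.95


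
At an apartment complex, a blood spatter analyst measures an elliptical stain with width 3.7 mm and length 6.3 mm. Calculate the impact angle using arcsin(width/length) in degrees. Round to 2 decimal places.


Blood spatter impact angle calculation:
width / length = 3.7 / 6.3 = 0.587302
angle = arcsin(0.587302)
angle = 35.97 degrees

35.97


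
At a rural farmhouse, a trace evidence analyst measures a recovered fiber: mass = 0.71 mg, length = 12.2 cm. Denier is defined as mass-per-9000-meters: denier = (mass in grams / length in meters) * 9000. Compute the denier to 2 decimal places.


Denier calculation:
Mass in grams = 0.71 mg / 1000 = 0.00071 g
Length in meters = 12.2 cm / 100 = 0.122 m
Linear density = mass / length = 0.00071 / 0.122 = 0.00581967 g/m
Denier = (g/m) * 9000 = 0.00581967 * 9000 = 52.38

52.38


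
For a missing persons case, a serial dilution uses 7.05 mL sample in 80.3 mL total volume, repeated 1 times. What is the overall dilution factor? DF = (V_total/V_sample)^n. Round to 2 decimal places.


Dilution factor calculation:
Single dilution = V_total / V_sample = 80.3 / 7.05 ≈ 11.390071
Number of dilutions = 1
Total DF = (80.3 / 7.05)^1 (full precision, rounded at the end) = 11.39

11.39


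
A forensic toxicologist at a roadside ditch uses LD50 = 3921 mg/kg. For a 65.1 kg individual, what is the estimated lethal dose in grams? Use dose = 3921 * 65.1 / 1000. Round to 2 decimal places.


Lethal dose calculation:
Lethal dose = LD50 * body_weight / 1000
= 3921 * 65.1 / 1000
= 255257.1 / 1000
= 255.26 g

255.26


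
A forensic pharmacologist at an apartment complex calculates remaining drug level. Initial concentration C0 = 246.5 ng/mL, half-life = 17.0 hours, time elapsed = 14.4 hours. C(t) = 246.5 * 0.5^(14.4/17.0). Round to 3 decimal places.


Drug concentration decay:
Number of half-lives = t / t_half = 14.4 / 17.0 = 0.847059
Decay factor = 0.5^0.847059 = 0.55591684
C(t) = 246.5 * 0.55591684 = 137.034 ng/mL

137.034


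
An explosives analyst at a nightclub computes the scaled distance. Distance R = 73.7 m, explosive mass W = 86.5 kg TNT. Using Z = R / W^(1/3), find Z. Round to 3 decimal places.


Scaled distance calculation:
W^(1/3) = 86.5^(1/3) = 4.422543
Z = R / W^(1/3) = 73.7 / 4.422543
Z = 16.665 m/kg^(1/3)

16.665


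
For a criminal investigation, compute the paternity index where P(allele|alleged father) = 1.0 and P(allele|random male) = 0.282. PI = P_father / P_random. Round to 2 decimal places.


Paternity Index calculation:
PI = P(allele|father) / P(allele|random)
PI = 1.0 / 0.282
PI = 3.55

3.55


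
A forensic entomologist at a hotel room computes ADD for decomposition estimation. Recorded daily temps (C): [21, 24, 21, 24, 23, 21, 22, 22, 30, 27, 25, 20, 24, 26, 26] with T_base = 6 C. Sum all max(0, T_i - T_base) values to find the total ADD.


Computing ADD day by day:
Day 1: max(0, 21 - 6) = 15
Day 2: max(0, 24 - 6) = 18
Day 3: max(0, 21 - 6) = 15
Day 4: max(0, 24 - 6) = 18
Day 5: max(0, 23 - 6) = 17
Day 6: max(0, 21 - 6) = 15
Day 7: max(0, 22 - 6) = 16
Day 8: max(0, 22 - 6) = 16
Day 9: max(0, 30 - 6) = 24
Day 10: max(0, 27 - 6) = 21
Day 11: max(0, 25 - 6) = 19
Day 12: max(0, 20 - 6) = 14
Day 13: max(0, 24 - 6) = 18
Day 14: max(0, 26 - 6) = 20
Day 15: max(0, 26 - 6) = 20
Total ADD = 266

266


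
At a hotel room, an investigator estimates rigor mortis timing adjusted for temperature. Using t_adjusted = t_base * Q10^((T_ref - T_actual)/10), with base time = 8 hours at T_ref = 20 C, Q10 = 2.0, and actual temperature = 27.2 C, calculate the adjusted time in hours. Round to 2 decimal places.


Rigor mortis time adjustment:
Exponent = (T_ref - T_actual) / 10 = (20 - 27.2) / 10 = -0.72
Q10 factor = 2.0^-0.72 = 0.6071
t_adjusted = 8 * 0.6071 = 4.86 hours

4.86


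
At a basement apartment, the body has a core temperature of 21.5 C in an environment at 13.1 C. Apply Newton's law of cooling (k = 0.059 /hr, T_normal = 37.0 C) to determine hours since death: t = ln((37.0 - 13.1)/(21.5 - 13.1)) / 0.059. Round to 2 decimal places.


Using Newton's law of cooling:
t = ln((T_normal - T_ambient) / (T_body - T_ambient)) / k
T_normal - T_ambient = 23.9
T_body - T_ambient = 8.4
Ratio = 2.845238
ln(ratio) = 1.045647
t = 1.045647 / 0.059 = 17.72 hours

17.72


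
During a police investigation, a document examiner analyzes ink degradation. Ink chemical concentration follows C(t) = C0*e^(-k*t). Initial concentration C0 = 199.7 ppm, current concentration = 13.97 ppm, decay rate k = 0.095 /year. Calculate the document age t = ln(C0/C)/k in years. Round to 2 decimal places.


Document age estimation:
C0/C = 199.7 / 13.97 = 14.294918
ln(C0/C) = 2.659904
t = 2.659904 / 0.095 = 28.00 years

28.00


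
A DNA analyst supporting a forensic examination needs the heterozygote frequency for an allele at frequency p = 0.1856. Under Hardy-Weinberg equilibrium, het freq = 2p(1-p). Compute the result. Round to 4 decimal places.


Hardy-Weinberg heterozygote frequency:
q = 1 - p = 1 - 0.1856 = 0.8144
2pq = 2 * 0.1856 * 0.8144 = 0.3023

0.3023


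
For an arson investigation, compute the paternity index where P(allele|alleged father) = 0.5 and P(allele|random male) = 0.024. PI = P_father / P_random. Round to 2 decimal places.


Paternity Index calculation:
PI = P(allele|father) / P(allele|random)
PI = 0.5 / 0.024
PI = 20.83

20.83


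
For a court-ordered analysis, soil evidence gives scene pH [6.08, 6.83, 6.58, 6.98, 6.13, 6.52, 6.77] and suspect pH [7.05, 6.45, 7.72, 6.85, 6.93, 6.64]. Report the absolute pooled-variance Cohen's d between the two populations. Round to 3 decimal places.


Pooled-variance Cohen's d for soil pH comparison:
Scene mean = 45.89 / 7 = 6.555714
Suspect mean = 41.64 / 6 = 6.94
Scene sample variance s_s^2 = 0.118429
Suspect sample variance s_c^2 = 0.19176
Pooled variance = ((n_s-1)*s_s^2 + (n_c-1)*s_c^2) / (n_s + n_c - 2) = 0.151761
Pooled SD = sqrt(0.151761) = 0.389565
Mean difference = -0.384286
|d| = |-0.384286| / 0.389565 = 0.986

0.986


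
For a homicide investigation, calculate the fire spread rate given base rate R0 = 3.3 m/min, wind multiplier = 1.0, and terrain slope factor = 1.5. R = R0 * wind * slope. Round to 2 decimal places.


Fire spread rate calculation:
R = R0 * wind_factor * slope_factor
= 3.3 * 1.0 * 1.5
= 3.3 * 1.5
= 4.95 m/min

4.95


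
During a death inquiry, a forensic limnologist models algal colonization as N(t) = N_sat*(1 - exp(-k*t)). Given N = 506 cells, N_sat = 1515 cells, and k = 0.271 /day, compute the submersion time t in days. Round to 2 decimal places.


PMSI from diatom colonization curve:
N / N_sat = 506 / 1515 = 0.333993
1 - N/N_sat = 0.666007
ln(1 - N/N_sat) = -0.406455
t = -ln(1 - N/N_sat) / k = -(-0.406455) / 0.271 = 1.50 days

1.50


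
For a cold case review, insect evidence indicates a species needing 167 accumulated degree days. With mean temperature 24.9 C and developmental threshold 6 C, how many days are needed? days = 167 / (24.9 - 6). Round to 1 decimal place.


Insect development time:
Effective temperature = avg_temp - T_base = 24.9 - 6 = 18.9 C
Days = ADD / effective_temp = 167 / 18.9 = 8.8 days

8.8


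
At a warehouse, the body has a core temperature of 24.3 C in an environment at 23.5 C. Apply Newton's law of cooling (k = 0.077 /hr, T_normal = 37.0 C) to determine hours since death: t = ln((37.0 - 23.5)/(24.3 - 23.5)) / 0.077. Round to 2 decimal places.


Using Newton's law of cooling:
t = ln((T_normal - T_ambient) / (T_body - T_ambient)) / k
T_normal - T_ambient = 13.5
T_body - T_ambient = 0.8
Ratio = 16.875
ln(ratio) = 2.825833
t = 2.825833 / 0.077 = 36.70 hours

36.70


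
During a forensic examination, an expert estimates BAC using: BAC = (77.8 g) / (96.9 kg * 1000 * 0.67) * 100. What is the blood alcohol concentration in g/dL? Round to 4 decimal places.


Applying the Widmark formula:
BAC = (dose_g / (body_wt * 1000 * r)) * 100
Denominator = 96.9 * 1000 * 0.67 = 64923
BAC = (77.8 / 64923) * 100
BAC = 0.1198 g/dL

0.1198


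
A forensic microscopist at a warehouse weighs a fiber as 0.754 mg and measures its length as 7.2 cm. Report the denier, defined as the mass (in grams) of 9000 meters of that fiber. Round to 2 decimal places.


Denier calculation:
Mass in grams = 0.754 mg / 1000 = 0.000754 g
Length in meters = 7.2 cm / 100 = 0.072 m
Linear density = mass / length = 0.000754 / 0.072 = 0.01047222 g/m
Denier = (g/m) * 9000 = 0.01047222 * 9000 = 94.25

94.25


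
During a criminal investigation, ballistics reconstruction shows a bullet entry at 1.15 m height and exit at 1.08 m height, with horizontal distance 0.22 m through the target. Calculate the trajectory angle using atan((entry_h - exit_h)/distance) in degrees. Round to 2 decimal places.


Bullet trajectory angle:
Height difference = 1.15 - 1.08 = 0.07 m
angle = atan(0.07 / 0.22)
angle = atan(0.318182)
angle = 17.65 degrees

17.65


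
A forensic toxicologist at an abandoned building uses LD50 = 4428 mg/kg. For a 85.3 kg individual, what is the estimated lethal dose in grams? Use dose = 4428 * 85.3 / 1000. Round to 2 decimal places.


Lethal dose calculation:
Lethal dose = LD50 * body_weight / 1000
= 4428 * 85.3 / 1000
= 377708.4 / 1000
= 377.71 g

377.71


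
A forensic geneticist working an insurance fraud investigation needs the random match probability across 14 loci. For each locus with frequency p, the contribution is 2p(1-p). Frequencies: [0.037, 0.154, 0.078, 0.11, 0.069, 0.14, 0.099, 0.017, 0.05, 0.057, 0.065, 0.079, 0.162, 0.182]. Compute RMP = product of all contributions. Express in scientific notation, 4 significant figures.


Computing RMP for 14 loci:
Locus 1: 2 * 0.037 * 0.963 = 0.071262
Locus 2: 2 * 0.154 * 0.846 = 0.260568
Locus 3: 2 * 0.078 * 0.922 = 0.143832
Locus 4: 2 * 0.11 * 0.89 = 0.1958
Locus 5: 2 * 0.069 * 0.931 = 0.128478
Locus 6: 2 * 0.14 * 0.86 = 0.2408
Locus 7: 2 * 0.099 * 0.901 = 0.178398
Locus 8: 2 * 0.017 * 0.983 = 0.033422
Locus 9: 2 * 0.05 * 0.95 = 0.095
Locus 10: 2 * 0.057 * 0.943 = 0.107502
Locus 11: 2 * 0.065 * 0.935 = 0.12155
Locus 12: 2 * 0.079 * 0.921 = 0.145518
Locus 13: 2 * 0.162 * 0.838 = 0.271512
Locus 14: 2 * 0.182 * 0.818 = 0.297752
RMP = 1.409e-12

1.409e-12


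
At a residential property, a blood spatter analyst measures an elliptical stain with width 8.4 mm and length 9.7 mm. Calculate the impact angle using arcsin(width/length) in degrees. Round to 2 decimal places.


Blood spatter impact angle calculation:
width / length = 8.4 / 9.7 = 0.865979
angle = arcsin(0.865979)
angle = 59.99 degrees

59.99


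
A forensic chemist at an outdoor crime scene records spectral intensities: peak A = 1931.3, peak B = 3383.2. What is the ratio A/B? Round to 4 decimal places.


Spectral peak ratio:
Peak A = 1931.3 counts
Peak B = 3383.2 counts
Ratio = 1931.3 / 3383.2 = 0.5709

0.5709


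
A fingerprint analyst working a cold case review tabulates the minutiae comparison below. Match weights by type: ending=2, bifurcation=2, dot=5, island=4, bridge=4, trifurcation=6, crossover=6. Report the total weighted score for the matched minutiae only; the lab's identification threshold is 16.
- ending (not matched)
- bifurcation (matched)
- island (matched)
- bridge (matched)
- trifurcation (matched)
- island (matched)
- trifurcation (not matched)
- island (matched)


Weighted minutiae match score:
  ending: not matched, +0
  bifurcation: matched, +2 (running total 2)
  island: matched, +4 (running total 6)
  bridge: matched, +4 (running total 10)
  trifurcation: matched, +6 (running total 16)
  island: matched, +4 (running total 20)
  trifurcation: not matched, +0
  island: matched, +4 (running total 24)
Total score = 24
Threshold = 16; verdict = identification

24


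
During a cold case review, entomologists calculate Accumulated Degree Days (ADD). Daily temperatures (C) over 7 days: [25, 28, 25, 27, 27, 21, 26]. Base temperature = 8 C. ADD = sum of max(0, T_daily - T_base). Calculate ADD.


Computing ADD day by day:
Day 1: max(0, 25 - 8) = 17
Day 2: max(0, 28 - 8) = 20
Day 3: max(0, 25 - 8) = 17
Day 4: max(0, 27 - 8) = 19
Day 5: max(0, 27 - 8) = 19
Day 6: max(0, 21 - 8) = 13
Day 7: max(0, 26 - 8) = 18
Total ADD = 123

123


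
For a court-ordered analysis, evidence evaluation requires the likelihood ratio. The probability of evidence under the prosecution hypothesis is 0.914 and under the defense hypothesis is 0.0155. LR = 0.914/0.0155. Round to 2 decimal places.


Likelihood ratio calculation:
LR = P(E|Hp) / P(E|Hd)
LR = 0.914 / 0.0155
LR = 58.97

58.97


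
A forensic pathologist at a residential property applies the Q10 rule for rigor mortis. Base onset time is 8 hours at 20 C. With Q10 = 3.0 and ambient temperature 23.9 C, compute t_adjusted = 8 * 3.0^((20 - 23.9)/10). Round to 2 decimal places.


Rigor mortis time adjustment:
Exponent = (T_ref - T_actual) / 10 = (20 - 23.9) / 10 = -0.39
Q10 factor = 3.0^-0.39 = 0.65151
t_adjusted = 8 * 0.65151 = 5.21 hours

5.21


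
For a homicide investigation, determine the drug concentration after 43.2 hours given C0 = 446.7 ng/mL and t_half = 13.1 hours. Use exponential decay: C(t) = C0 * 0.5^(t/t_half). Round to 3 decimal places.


Drug concentration decay:
Number of half-lives = t / t_half = 43.2 / 13.1 = 3.29771
Decay factor = 0.5^3.29771 = 0.10169284
C(t) = 446.7 * 0.10169284 = 45.426 ng/mL

45.426


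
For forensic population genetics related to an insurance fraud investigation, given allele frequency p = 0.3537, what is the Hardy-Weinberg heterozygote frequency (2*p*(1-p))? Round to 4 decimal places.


Hardy-Weinberg heterozygote frequency:
q = 1 - p = 1 - 0.3537 = 0.6463
2pq = 2 * 0.3537 * 0.6463 = 0.4572

0.4572


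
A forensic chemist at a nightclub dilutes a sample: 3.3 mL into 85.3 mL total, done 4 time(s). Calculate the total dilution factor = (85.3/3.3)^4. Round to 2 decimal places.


Dilution factor calculation:
Single dilution = V_total / V_sample = 85.3 / 3.3 ≈ 25.848485
Number of dilutions = 4
Total DF = (85.3 / 3.3)^4 (full precision, rounded at the end) = 446416.63

446416.63


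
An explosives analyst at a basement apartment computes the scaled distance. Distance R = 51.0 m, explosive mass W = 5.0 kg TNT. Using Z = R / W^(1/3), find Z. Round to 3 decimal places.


Scaled distance calculation:
W^(1/3) = 5.0^(1/3) = 1.709976
Z = R / W^(1/3) = 51.0 / 1.709976
Z = 29.825 m/kg^(1/3)

29.825


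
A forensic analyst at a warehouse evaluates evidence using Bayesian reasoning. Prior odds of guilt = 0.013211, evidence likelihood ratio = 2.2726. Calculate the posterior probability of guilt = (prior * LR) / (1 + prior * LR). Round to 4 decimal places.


Bayesian evidence evaluation:
Posterior odds = prior_odds * LR = 0.013211 * 2.2726 = 0.03002332
Posterior probability = posterior_odds / (1 + posterior_odds)
= 0.03002332 / (1 + 0.03002332)
= 0.03002332 / 1.03002332
= 0.0291

0.0291


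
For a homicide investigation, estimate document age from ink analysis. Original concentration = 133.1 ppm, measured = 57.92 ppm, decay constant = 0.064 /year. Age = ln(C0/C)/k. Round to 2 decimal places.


Document age estimation:
C0/C = 133.1 / 57.92 = 2.297997
ln(C0/C) = 0.832038
t = 0.832038 / 0.064 = 13.00 years

13.00


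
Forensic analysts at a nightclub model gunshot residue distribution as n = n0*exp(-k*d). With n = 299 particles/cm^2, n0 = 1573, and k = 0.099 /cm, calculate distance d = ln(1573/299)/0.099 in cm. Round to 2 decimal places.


GSR distance calculation:
n0/n = 1573 / 299 = 5.26087
ln(n0/n) = 1.660296
d = 1.660296 / 0.099 = 16.77 cm

16.77


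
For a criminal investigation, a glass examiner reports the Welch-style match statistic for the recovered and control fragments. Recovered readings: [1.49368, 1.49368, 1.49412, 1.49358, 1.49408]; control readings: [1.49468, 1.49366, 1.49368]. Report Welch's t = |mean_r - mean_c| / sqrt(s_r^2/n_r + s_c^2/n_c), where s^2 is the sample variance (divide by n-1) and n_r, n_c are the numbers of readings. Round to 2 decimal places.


Welch's t-criterion for glass RI comparison:
Recovered mean = sum / n_r = 7.46914 / 5 = 1.493828
Control mean = sum / n_c = 4.48202 / 3 = 1.4940067
Recovered sample variance s_r^2 = 6.352e-08
Control sample variance s_c^2 = 3.40133e-07
Welch SE (unpooled) = sqrt(s_r^2/n_r + s_c^2/n_c) = sqrt(1.2704e-08 + 1.13378e-07) = sqrt(1.26082e-07) = 0.00035508
|mean_r - mean_c| = 0.000178667
t = 0.000178667 / 0.00035508 = 0.50

0.50


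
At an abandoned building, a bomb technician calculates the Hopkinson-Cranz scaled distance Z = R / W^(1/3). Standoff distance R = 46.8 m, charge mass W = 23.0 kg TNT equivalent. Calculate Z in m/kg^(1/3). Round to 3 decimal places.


Scaled distance calculation:
W^(1/3) = 23.0^(1/3) = 2.843867
Z = R / W^(1/3) = 46.8 / 2.843867
Z = 16.456 m/kg^(1/3)

16.456


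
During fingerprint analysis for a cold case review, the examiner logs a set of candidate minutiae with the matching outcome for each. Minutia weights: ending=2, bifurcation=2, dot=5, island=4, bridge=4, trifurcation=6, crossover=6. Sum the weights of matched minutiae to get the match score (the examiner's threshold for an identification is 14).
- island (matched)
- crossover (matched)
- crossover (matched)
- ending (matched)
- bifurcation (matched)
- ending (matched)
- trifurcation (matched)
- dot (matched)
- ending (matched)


Weighted minutiae match score:
  island: matched, +4 (running total 4)
  crossover: matched, +6 (running total 10)
  crossover: matched, +6 (running total 16)
  ending: matched, +2 (running total 18)
  bifurcation: matched, +2 (running total 20)
  ending: matched, +2 (running total 22)
  trifurcation: matched, +6 (running total 28)
  dot: matched, +5 (running total 33)
  ending: matched, +2 (running total 35)
Total score = 35
Threshold = 14; verdict = identification

35


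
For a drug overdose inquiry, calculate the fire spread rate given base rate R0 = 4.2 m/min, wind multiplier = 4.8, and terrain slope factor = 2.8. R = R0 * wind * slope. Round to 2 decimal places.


Fire spread rate calculation:
R = R0 * wind_factor * slope_factor
= 4.2 * 4.8 * 2.8
= 20.16 * 2.8
= 56.45 m/min

56.45


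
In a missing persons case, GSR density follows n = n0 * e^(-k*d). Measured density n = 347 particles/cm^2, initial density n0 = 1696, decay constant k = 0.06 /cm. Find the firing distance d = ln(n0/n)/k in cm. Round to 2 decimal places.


GSR distance calculation:
n0/n = 1696 / 347 = 4.887608
ln(n0/n) = 1.586703
d = 1.586703 / 0.06 = 26.45 cm

26.45


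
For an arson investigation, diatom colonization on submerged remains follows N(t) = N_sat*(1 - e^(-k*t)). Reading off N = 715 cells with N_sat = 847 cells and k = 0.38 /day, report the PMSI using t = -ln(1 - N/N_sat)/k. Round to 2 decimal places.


PMSI from diatom colonization curve:
N / N_sat = 715 / 847 = 0.844156
1 - N/N_sat = 0.155844
ln(1 - N/N_sat) = -1.8589
t = -ln(1 - N/N_sat) / k = -(-1.8589) / 0.38 = 4.89 days

4.89


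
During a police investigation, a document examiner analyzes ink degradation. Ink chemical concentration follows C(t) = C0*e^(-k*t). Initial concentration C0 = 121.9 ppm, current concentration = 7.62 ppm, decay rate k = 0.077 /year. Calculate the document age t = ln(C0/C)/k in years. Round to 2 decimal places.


Document age estimation:
C0/C = 121.9 / 7.62 = 15.997375
ln(C0/C) = 2.772425
t = 2.772425 / 0.077 = 36.01 years

36.01


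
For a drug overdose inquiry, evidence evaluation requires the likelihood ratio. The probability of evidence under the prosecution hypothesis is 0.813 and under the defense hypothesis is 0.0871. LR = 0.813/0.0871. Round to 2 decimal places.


Likelihood ratio calculation:
LR = P(E|Hp) / P(E|Hd)
LR = 0.813 / 0.0871
LR = 9.33

9.33


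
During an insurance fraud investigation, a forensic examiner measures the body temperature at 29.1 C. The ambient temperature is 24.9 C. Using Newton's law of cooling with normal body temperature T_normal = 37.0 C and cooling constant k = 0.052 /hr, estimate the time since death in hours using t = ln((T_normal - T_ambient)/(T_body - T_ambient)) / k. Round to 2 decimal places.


Using Newton's law of cooling:
t = ln((T_normal - T_ambient) / (T_body - T_ambient)) / k
T_normal - T_ambient = 12.1
T_body - T_ambient = 4.2
Ratio = 2.880952
ln(ratio) = 1.058121
t = 1.058121 / 0.052 = 20.35 hours

20.35


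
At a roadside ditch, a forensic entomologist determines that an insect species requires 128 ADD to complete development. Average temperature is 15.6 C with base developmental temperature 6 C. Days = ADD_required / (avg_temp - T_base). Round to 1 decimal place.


Insect development time:
Effective temperature = avg_temp - T_base = 15.6 - 6 = 9.6 C
Days = ADD / effective_temp = 128 / 9.6 = 13.3 days

13.3


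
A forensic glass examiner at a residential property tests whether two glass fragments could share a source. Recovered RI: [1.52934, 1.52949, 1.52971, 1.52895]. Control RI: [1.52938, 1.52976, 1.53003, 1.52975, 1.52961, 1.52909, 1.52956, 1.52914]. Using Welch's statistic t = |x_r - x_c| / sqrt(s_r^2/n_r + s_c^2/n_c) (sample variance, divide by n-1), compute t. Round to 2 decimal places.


Welch's t-criterion for glass RI comparison:
Recovered mean = sum / n_r = 6.11749 / 4 = 1.5293725
Control mean = sum / n_c = 12.23632 / 8 = 1.52954
Recovered sample variance s_r^2 = 1.02425e-07
Control sample variance s_c^2 = 1.03714e-07
Welch SE (unpooled) = sqrt(s_r^2/n_r + s_c^2/n_c) = sqrt(2.56062e-08 + 1.29643e-08) = sqrt(3.85705e-08) = 0.000196394
|mean_r - mean_c| = 0.0001675
t = 0.0001675 / 0.000196394 = 0.85

0.85
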